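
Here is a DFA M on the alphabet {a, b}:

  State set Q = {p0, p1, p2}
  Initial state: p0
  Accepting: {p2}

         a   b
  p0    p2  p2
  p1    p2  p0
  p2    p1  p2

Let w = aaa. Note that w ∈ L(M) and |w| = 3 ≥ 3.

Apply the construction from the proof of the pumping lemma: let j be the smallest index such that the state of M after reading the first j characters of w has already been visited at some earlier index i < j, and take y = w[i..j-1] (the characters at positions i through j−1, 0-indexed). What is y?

Run of M on w = a a a:
  step 0: p0  (start)
  step 1: p2  (read a: p0→p2)
  step 2: p1  (read a: p2→p1)
  step 3: p2  (read a: p1→p2)   ← first repeat (p2 seen earlier)

So i = 1, j = 3, giving x = w[0:1] = a, y = w[1:3] = aa, z = w[3:3] = ε.
Check: |xy| = 3 ≤ 3 and |y| = 2 ≥ 1. Reading y takes M from p2 back to p2, so every xyⁱz is accepted.
The DFA has 3 states, so the proof of the pumping lemma guarantees a repeated state among the first 3+1 visited; the segment between the two visits is the pumpable y.

aa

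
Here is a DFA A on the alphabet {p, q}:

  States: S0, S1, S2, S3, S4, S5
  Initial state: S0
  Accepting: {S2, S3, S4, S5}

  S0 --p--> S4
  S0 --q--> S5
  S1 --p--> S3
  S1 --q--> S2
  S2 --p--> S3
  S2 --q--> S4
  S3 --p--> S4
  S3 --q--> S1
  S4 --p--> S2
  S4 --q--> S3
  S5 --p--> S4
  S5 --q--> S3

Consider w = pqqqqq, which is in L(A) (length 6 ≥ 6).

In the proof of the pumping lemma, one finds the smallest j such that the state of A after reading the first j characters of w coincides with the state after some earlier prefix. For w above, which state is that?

S4

State sequence: S0 -p-> S4 -q-> S3 -q-> S1 -q-> S2 -q-> S4 -q-> S3
First repeat at step 5: S4 was already visited.

The earliest repeat is at step j = 5: A is in S4, which it already visited at step i = 1.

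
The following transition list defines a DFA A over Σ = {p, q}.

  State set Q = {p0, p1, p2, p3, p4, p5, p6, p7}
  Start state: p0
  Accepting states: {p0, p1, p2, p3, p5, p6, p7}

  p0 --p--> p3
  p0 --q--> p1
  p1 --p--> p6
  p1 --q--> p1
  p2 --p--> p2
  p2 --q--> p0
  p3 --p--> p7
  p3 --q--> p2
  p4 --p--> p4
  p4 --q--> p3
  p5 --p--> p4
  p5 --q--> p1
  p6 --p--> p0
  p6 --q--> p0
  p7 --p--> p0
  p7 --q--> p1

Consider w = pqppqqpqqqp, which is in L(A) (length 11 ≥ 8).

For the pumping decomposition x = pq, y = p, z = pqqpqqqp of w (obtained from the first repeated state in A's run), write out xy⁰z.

pqpqqpqqqp

xy⁰z = xz = pq·pqqpqqqp = pqpqqpqqqp.
Reading y = p takes A from p2 back to p2, so after x the machine is still in p2, and z then leads to the accepting state p6. Hence pqpqqpqqqp ∈ L(A).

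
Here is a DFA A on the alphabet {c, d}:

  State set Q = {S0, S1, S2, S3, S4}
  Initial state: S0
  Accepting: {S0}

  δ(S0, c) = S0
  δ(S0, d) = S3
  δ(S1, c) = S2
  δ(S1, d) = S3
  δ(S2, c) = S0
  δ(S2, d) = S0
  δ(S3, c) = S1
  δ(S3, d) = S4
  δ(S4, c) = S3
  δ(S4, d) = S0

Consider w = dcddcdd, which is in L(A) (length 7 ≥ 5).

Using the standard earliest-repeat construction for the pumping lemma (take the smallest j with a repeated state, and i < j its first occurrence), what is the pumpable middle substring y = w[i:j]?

cd

State sequence: S0 -d-> S3 -c-> S1 -d-> S3 -d-> S4 -c-> S3 -d-> S4 -d-> S0
First repeat at step 3: S3 was already visited.

So i = 1, j = 3, giving x = w[0:1] = d, y = w[1:3] = cd, z = w[3:7] = dcdd.
Check: |xy| = 3 ≤ 5 and |y| = 2 ≥ 1. Reading y takes A from S3 back to S3, so every xyⁱz is accepted.
Since A has 5 states, any run of length ≥ 5 visits 5+1 states, so by pigeonhole some state repeats within the first 5 steps — that repeat gives the pumpable loop.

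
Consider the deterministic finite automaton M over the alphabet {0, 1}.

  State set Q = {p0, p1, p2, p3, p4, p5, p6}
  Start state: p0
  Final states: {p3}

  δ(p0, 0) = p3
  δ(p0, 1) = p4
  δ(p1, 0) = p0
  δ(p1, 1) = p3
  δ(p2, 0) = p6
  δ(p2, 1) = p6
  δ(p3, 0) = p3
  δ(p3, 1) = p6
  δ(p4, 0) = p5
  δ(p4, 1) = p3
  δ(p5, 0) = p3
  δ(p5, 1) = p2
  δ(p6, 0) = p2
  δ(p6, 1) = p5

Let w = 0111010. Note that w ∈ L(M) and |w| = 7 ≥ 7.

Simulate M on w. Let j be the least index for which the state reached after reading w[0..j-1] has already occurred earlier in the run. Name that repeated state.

Run of M on w = 0 1 1 1 0 1 0:
  step 0: p0  (start)
  step 1: p3  (read 0: p0→p3)
  step 2: p6  (read 1: p3→p6)
  step 3: p5  (read 1: p6→p5)
  step 4: p2  (read 1: p5→p2)
  step 5: p6  (read 0: p2→p6)   ← first repeat (p6 seen earlier)
  step 6: p5  (read 1: p6→p5)
  step 7: p3  (read 0: p5→p3)

The earliest repeat is at step j = 5: M is in p6, which it already visited at step i = 2.
With |Q| = 7, pigeonhole forces a state repeat no later than step 7; the substring read between the first and second visits to that state can be pumped.

p6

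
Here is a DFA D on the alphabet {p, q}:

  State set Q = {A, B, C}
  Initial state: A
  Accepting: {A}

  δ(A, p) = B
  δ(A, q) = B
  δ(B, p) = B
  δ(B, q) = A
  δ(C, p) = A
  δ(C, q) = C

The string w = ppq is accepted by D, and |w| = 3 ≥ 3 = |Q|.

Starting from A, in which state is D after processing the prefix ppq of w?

A

State sequence: A -p-> B -p-> B -q-> A

After reading 3 characters, D is in state A.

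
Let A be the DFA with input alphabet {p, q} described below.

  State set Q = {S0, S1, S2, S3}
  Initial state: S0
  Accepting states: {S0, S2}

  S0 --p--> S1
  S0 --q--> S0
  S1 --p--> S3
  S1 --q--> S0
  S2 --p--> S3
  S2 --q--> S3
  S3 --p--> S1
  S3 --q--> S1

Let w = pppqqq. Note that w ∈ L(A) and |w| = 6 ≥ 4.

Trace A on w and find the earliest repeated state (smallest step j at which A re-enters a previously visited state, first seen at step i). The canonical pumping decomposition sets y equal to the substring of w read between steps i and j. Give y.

Run of A on w = p p p q q q:
  step 0: S0  (start)
  step 1: S1  (read p: S0→S1)
  step 2: S3  (read p: S1→S3)
  step 3: S1  (read p: S3→S1)   ← first repeat (S1 seen earlier)
  step 4: S0  (read q: S1→S0)
  step 5: S0  (read q: S0→S0)
  step 6: S0  (read q: S0→S0)

So i = 1, j = 3, giving x = w[0:1] = p, y = w[1:3] = pp, z = w[3:6] = qqq.
Check: |xy| = 3 ≤ 4 and |y| = 2 ≥ 1. Reading y takes A from S1 back to S1, so every xyⁱz is accepted.
The DFA has 4 states, so the proof of the pumping lemma guarantees a repeated state among the first 4+1 visited; the segment between the two visits is the pumpable y.

pp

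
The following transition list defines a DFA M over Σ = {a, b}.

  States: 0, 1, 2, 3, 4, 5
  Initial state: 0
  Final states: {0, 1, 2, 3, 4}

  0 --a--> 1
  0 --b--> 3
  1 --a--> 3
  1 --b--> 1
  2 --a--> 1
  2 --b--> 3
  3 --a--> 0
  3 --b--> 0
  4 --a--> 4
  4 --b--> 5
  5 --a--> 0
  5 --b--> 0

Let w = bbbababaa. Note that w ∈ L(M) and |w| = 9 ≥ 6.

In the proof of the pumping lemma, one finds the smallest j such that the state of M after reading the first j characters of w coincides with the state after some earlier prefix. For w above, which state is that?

Run of M on w = b b b a b a b a a:
  step 0: 0  (start)
  step 1: 3  (read b: 0→3)
  step 2: 0  (read b: 3→0)   ← first repeat (0 seen earlier)
  step 3: 3  (read b: 0→3)
  step 4: 0  (read a: 3→0)
  step 5: 3  (read b: 0→3)
  step 6: 0  (read a: 3→0)
  step 7: 3  (read b: 0→3)
  step 8: 0  (read a: 3→0)
  step 9: 1  (read a: 0→1)

The earliest repeat is at step j = 2: M is in 0, which it already visited at step i = 0.
The DFA has 6 states, so the proof of the pumping lemma guarantees a repeated state among the first 6+1 visited; the segment between the two visits is the pumpable y.

0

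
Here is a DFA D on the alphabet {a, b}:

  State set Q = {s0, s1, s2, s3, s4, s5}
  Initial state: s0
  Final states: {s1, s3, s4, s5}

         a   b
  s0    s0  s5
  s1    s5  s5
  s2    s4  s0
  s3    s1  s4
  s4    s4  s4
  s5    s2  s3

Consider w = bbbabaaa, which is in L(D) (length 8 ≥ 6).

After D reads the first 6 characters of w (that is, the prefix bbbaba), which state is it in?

Run of D on the first 6 characters of w = b b b a b a:
  step 0: s0  (start)
  step 1: s5  (read b: s0→s5)
  step 2: s3  (read b: s5→s3)
  step 3: s4  (read b: s3→s4)
  step 4: s4  (read a: s4→s4)
  step 5: s4  (read b: s4→s4)
  step 6: s4  (read a: s4→s4)

After reading 6 characters, D is in state s4.

s4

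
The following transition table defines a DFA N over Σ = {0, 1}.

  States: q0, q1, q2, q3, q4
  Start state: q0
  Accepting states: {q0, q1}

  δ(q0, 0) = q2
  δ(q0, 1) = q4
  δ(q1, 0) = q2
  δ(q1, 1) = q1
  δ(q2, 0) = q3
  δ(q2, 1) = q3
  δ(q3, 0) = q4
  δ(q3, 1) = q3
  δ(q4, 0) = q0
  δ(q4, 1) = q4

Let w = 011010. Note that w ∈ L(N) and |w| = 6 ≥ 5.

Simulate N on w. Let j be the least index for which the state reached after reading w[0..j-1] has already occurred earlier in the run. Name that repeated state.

State sequence: q0 -0-> q2 -1-> q3 -1-> q3 -0-> q4 -1-> q4 -0-> q0
First repeat at step 3: q3 was already visited.

The earliest repeat is at step j = 3: N is in q3, which it already visited at step i = 2.
The DFA has 5 states, so the proof of the pumping lemma guarantees a repeated state among the first 5+1 visited; the segment between the two visits is the pumpable y.

q3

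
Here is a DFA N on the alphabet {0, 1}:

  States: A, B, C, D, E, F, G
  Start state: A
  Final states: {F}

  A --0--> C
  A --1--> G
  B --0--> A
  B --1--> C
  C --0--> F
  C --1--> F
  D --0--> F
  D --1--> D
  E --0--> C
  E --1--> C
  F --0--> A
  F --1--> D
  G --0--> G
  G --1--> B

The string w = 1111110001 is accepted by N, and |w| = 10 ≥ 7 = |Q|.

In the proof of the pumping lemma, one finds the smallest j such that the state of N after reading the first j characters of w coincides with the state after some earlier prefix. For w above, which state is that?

Run of N on w = 1 1 1 1 1 1 0 0 0 1:
  step 0: A  (start)
  step 1: G  (read 1: A→G)
  step 2: B  (read 1: G→B)
  step 3: C  (read 1: B→C)
  step 4: F  (read 1: C→F)
  step 5: D  (read 1: F→D)
  step 6: D  (read 1: D→D)   ← first repeat (D seen earlier)
  step 7: F  (read 0: D→F)
  step 8: A  (read 0: F→A)
  step 9: C  (read 0: A→C)
  step 10: F  (read 1: C→F)

The earliest repeat is at step j = 6: N is in D, which it already visited at step i = 5.
With |Q| = 7, pigeonhole forces a state repeat no later than step 7; the substring read between the first and second visits to that state can be pumped.

D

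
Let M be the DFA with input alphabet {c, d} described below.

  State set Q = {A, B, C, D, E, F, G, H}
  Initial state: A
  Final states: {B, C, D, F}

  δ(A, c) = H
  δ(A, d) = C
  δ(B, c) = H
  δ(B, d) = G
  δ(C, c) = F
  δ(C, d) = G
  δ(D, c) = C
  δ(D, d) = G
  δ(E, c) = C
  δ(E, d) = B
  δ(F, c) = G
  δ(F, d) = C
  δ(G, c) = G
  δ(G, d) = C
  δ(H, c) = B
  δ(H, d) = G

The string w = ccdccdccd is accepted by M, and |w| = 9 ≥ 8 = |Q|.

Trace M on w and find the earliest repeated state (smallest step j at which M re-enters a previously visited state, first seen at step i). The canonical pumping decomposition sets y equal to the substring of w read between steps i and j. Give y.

State sequence: A -c-> H -c-> B -d-> G -c-> G -c-> G -d-> C -c-> F -c-> G -d-> C
First repeat at step 4: G was already visited.

So i = 3, j = 4, giving x = w[0:3] = ccd, y = w[3:4] = c, z = w[4:9] = cdccd.
Check: |xy| = 4 ≤ 8 and |y| = 1 ≥ 1. Reading y takes M from G back to G, so every xyⁱz is accepted.

c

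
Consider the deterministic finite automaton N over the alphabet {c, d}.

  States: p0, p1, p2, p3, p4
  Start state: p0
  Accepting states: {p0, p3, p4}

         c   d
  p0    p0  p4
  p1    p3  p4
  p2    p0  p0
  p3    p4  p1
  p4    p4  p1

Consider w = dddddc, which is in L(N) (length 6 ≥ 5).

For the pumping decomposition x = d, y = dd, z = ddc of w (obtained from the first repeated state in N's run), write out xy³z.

xy^3z = d·dd·dd·dd·ddc = dddddddddc.
Reading y = dd takes N from p4 back to p4, so after x·y·y·y the machine is still in p4, and z then leads to the accepting state p4. Hence dddddddddc ∈ L(N).

dddddddddc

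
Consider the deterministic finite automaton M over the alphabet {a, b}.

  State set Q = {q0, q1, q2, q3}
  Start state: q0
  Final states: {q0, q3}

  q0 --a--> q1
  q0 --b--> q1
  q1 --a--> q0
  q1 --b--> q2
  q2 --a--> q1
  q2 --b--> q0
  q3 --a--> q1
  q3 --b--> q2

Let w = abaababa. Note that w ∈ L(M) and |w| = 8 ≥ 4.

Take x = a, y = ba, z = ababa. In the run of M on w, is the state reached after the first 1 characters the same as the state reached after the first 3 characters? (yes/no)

yes

State sequence: q0 -a-> q1 -b-> q2 -a-> q1

After x (step 1): q1. After xy (step 3): q1.
They match, so y = ba drives M around a cycle from q1 back to itself; pumping y any number of times keeps M in q1 before reading z, and xyⁱz ∈ L(M) for every i ≥ 0.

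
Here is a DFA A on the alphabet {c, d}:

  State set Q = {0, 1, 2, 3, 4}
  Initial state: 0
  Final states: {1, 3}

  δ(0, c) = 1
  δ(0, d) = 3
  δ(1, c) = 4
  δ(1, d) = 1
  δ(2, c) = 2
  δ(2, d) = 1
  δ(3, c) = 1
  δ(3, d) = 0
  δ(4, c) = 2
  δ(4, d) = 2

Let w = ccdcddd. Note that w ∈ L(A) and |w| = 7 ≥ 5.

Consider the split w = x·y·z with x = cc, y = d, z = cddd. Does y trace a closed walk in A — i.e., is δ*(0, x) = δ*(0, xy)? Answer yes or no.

no

Run of A on the first 3 characters of w = c c d:
  step 0: 0  (start)
  step 1: 1  (read c: 0→1)
  step 2: 4  (read c: 1→4)
  step 3: 2  (read d: 4→2)

After x (step 2): 4. After xy (step 3): 2.
They differ (4 ≠ 2), so y is not a cycle from the state after x; this split is not the one the pumping-lemma construction produces, and pumping y need not keep the string in L(A).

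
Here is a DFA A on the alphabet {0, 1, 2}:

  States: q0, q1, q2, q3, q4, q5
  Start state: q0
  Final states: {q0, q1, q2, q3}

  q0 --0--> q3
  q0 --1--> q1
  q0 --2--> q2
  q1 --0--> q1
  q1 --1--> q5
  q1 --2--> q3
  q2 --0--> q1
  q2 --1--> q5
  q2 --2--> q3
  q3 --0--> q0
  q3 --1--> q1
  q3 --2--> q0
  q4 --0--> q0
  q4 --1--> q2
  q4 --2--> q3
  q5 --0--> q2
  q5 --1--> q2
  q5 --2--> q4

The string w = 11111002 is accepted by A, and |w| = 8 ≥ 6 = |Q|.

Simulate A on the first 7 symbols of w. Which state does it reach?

q1

Run of A on the first 7 characters of w = 1 1 1 1 1 0 0:
  step 0: q0  (start)
  step 1: q1  (read 1: q0→q1)
  step 2: q5  (read 1: q1→q5)
  step 3: q2  (read 1: q5→q2)
  step 4: q5  (read 1: q2→q5)
  step 5: q2  (read 1: q5→q2)
  step 6: q1  (read 0: q2→q1)
  step 7: q1  (read 0: q1→q1)

After reading 7 characters, A is in state q1.
(This kind of state-tracing is the core of the pumping-lemma construction: with 6 states, pigeonhole forces a repeat within the first 6 steps.)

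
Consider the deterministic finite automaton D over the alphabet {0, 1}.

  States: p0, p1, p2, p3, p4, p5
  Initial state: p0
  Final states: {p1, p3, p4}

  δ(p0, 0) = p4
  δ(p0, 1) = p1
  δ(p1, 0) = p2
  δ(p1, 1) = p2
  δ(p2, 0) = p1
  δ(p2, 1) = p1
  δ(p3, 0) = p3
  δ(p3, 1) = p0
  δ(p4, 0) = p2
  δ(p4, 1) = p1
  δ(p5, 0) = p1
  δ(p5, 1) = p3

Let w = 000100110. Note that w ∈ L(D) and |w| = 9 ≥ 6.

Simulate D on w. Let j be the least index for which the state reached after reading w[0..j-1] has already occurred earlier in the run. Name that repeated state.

p2

Run of D on w = 0 0 0 1 0 0 1 1 0:
  step 0: p0  (start)
  step 1: p4  (read 0: p0→p4)
  step 2: p2  (read 0: p4→p2)
  step 3: p1  (read 0: p2→p1)
  step 4: p2  (read 1: p1→p2)   ← first repeat (p2 seen earlier)
  step 5: p1  (read 0: p2→p1)
  step 6: p2  (read 0: p1→p2)
  step 7: p1  (read 1: p2→p1)
  step 8: p2  (read 1: p1→p2)
  step 9: p1  (read 0: p2→p1)

The earliest repeat is at step j = 4: D is in p2, which it already visited at step i = 2.
Since D has 6 states, any run of length ≥ 6 visits 6+1 states, so by pigeonhole some state repeats within the first 6 steps — that repeat gives the pumpable loop.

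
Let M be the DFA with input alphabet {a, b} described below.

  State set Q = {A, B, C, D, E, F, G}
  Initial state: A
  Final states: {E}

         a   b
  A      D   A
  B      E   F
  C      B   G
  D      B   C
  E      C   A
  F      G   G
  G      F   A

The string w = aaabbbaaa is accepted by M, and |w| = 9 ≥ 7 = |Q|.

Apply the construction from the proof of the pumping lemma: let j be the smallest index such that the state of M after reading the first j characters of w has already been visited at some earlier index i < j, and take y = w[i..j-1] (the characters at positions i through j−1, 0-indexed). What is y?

State sequence: A -a-> D -a-> B -a-> E -b-> A -b-> A -b-> A -a-> D -a-> B -a-> E
First repeat at step 4: A was already visited.

So i = 0, j = 4, giving x = w[0:0] = ε, y = w[0:4] = aaab, z = w[4:9] = bbaaa.
Check: |xy| = 4 ≤ 7 and |y| = 4 ≥ 1. Reading y takes M from A back to A, so every xyⁱz is accepted.

aaab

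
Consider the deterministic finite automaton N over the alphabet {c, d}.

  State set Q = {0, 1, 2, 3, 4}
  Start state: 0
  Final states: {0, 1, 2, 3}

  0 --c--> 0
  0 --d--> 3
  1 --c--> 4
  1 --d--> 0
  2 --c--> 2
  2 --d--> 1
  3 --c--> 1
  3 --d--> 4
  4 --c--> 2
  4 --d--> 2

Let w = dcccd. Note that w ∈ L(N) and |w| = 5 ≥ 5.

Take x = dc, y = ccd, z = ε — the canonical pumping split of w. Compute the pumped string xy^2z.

dcccdccd

xy^2z = dc·ccd·ccd·ε = dcccdccd.
Reading y = ccd takes N from 1 back to 1, so after x·y·y the machine is still in 1, and z then leads to the accepting state 1. Hence dcccdccd ∈ L(N).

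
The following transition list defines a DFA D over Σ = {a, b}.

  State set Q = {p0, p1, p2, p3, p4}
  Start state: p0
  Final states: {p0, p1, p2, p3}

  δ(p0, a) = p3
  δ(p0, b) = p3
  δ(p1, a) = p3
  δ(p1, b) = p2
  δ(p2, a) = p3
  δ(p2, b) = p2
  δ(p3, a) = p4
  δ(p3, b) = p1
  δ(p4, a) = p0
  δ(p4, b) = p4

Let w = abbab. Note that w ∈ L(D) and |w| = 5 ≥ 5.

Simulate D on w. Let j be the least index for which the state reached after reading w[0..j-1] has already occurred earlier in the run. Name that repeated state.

p3

State sequence: p0 -a-> p3 -b-> p1 -b-> p2 -a-> p3 -b-> p1
First repeat at step 4: p3 was already visited.

The earliest repeat is at step j = 4: D is in p3, which it already visited at step i = 1.
With |Q| = 5, pigeonhole forces a state repeat no later than step 5; the substring read between the first and second visits to that state can be pumped.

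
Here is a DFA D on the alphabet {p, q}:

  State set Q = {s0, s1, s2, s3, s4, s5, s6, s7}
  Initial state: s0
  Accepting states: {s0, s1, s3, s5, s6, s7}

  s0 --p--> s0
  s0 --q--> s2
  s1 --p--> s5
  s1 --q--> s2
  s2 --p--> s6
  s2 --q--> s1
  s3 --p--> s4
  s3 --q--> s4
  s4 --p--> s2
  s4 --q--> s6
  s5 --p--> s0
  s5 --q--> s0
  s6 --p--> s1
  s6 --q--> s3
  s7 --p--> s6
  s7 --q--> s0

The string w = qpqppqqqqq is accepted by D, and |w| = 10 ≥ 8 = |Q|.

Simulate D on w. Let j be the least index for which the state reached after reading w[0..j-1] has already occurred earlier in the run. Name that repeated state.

State sequence: s0 -q-> s2 -p-> s6 -q-> s3 -p-> s4 -p-> s2 -q-> s1 -q-> s2 -q-> s1 -q-> s2 -q-> s1
First repeat at step 5: s2 was already visited.

The earliest repeat is at step j = 5: D is in s2, which it already visited at step i = 1.
Pumping length from the standard proof: p = 8 (the number of states). The repeated state found above gives |xy| = j ≤ 8 and |y| = j − i ≥ 1.

s2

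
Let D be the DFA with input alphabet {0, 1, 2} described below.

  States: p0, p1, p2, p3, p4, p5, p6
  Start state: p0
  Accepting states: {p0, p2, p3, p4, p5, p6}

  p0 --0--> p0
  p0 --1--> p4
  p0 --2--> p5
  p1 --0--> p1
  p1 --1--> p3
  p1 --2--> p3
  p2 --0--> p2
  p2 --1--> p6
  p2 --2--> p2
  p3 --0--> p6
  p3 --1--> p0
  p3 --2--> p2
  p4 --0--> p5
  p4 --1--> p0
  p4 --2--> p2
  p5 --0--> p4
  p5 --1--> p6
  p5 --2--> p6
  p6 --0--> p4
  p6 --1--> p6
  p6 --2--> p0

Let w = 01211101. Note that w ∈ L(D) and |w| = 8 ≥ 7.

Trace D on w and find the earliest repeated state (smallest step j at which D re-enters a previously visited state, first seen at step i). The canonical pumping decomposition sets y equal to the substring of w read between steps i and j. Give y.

Run of D on w = 0 1 2 1 1 1 0 1:
  step 0: p0  (start)
  step 1: p0  (read 0: p0→p0)   ← first repeat (p0 seen earlier)
  step 2: p4  (read 1: p0→p4)
  step 3: p2  (read 2: p4→p2)
  step 4: p6  (read 1: p2→p6)
  step 5: p6  (read 1: p6→p6)
  step 6: p6  (read 1: p6→p6)
  step 7: p4  (read 0: p6→p4)
  step 8: p0  (read 1: p4→p0)

So i = 0, j = 1, giving x = w[0:0] = ε, y = w[0:1] = 0, z = w[1:8] = 1211101.
Check: |xy| = 1 ≤ 7 and |y| = 1 ≥ 1. Reading y takes D from p0 back to p0, so every xyⁱz is accepted.

0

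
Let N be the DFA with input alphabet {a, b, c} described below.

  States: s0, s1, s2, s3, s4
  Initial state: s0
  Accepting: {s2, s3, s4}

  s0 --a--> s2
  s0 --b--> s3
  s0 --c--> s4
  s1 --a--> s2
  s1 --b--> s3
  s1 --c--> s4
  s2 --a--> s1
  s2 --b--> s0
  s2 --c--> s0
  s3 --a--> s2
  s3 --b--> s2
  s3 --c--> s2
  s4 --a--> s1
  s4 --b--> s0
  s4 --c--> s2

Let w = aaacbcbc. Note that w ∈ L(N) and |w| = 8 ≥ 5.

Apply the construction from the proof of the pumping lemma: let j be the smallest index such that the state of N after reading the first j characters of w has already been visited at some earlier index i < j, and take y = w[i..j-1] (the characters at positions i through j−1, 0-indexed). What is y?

aa

State sequence: s0 -a-> s2 -a-> s1 -a-> s2 -c-> s0 -b-> s3 -c-> s2 -b-> s0 -c-> s4
First repeat at step 3: s2 was already visited.

So i = 1, j = 3, giving x = w[0:1] = a, y = w[1:3] = aa, z = w[3:8] = cbcbc.
Check: |xy| = 3 ≤ 5 and |y| = 2 ≥ 1. Reading y takes N from s2 back to s2, so every xyⁱz is accepted.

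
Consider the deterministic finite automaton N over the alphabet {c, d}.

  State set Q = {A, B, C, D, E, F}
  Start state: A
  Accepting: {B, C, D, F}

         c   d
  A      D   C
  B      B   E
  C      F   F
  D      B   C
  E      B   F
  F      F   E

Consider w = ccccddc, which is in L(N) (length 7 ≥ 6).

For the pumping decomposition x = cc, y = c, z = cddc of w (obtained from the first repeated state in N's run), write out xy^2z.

xy^2z = cc·c·c·cddc = cccccddc.
Reading y = c takes N from B back to B, so after x·y·y the machine is still in B, and z then leads to the accepting state F. Hence cccccddc ∈ L(N).

cccccddc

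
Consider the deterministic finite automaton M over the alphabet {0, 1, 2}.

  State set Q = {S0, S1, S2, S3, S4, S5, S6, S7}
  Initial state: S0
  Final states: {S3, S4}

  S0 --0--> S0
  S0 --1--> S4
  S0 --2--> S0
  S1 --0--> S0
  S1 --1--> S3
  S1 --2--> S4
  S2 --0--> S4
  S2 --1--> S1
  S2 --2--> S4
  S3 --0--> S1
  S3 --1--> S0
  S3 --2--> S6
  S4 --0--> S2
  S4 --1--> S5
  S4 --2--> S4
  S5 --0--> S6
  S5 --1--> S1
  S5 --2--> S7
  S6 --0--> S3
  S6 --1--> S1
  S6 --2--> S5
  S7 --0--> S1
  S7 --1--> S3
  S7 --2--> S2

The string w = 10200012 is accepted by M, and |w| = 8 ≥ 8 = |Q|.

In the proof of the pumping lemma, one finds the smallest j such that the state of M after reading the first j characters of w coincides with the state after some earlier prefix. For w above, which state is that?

State sequence: S0 -1-> S4 -0-> S2 -2-> S4 -0-> S2 -0-> S4 -0-> S2 -1-> S1 -2-> S4
First repeat at step 3: S4 was already visited.

The earliest repeat is at step j = 3: M is in S4, which it already visited at step i = 1.
Since M has 8 states, any run of length ≥ 8 visits 8+1 states, so by pigeonhole some state repeats within the first 8 steps — that repeat gives the pumpable loop.

S4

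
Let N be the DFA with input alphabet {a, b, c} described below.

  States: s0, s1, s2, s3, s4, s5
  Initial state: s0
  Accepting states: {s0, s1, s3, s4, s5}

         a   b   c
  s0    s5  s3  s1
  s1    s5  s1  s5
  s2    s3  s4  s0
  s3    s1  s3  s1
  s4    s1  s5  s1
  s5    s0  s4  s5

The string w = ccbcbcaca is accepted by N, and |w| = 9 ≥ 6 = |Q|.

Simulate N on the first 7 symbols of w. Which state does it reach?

Run of N on the first 7 characters of w = c c b c b c a:
  step 0: s0  (start)
  step 1: s1  (read c: s0→s1)
  step 2: s5  (read c: s1→s5)
  step 3: s4  (read b: s5→s4)
  step 4: s1  (read c: s4→s1)
  step 5: s1  (read b: s1→s1)
  step 6: s5  (read c: s1→s5)
  step 7: s0  (read a: s5→s0)

After reading 7 characters, N is in state s0.

s0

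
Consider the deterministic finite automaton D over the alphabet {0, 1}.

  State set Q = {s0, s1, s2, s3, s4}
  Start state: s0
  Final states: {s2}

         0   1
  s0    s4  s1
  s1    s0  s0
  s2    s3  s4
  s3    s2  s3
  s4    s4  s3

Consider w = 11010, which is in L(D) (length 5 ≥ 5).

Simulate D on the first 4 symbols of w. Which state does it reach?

s3

Run of D on the first 4 characters of w = 1 1 0 1:
  step 0: s0  (start)
  step 1: s1  (read 1: s0→s1)
  step 2: s0  (read 1: s1→s0)
  step 3: s4  (read 0: s0→s4)
  step 4: s3  (read 1: s4→s3)

After reading 4 characters, D is in state s3.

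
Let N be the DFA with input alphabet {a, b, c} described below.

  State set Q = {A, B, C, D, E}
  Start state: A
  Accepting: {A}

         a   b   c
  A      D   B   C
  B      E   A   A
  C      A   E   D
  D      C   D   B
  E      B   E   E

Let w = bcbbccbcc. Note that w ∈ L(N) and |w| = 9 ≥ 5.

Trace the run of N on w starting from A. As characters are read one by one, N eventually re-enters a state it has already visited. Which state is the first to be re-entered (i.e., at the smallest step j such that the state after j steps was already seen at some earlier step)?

State sequence: A -b-> B -c-> A -b-> B -b-> A -c-> C -c-> D -b-> D -c-> B -c-> A
First repeat at step 2: A was already visited.

The earliest repeat is at step j = 2: N is in A, which it already visited at step i = 0.
Since N has 5 states, any run of length ≥ 5 visits 5+1 states, so by pigeonhole some state repeats within the first 5 steps — that repeat gives the pumpable loop.

A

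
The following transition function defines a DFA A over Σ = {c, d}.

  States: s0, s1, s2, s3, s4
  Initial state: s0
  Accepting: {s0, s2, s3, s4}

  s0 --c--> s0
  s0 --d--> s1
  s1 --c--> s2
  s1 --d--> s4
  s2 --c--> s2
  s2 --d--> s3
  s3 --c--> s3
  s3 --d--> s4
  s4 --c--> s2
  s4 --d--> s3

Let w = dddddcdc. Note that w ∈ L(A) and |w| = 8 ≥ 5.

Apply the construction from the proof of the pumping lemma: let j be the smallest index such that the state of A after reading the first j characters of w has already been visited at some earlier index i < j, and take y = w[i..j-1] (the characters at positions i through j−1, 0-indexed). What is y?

dd

Run of A on w = d d d d d c d c:
  step 0: s0  (start)
  step 1: s1  (read d: s0→s1)
  step 2: s4  (read d: s1→s4)
  step 3: s3  (read d: s4→s3)
  step 4: s4  (read d: s3→s4)   ← first repeat (s4 seen earlier)
  step 5: s3  (read d: s4→s3)
  step 6: s3  (read c: s3→s3)
  step 7: s4  (read d: s3→s4)
  step 8: s2  (read c: s4→s2)

So i = 2, j = 4, giving x = w[0:2] = dd, y = w[2:4] = dd, z = w[4:8] = dcdc.
Check: |xy| = 4 ≤ 5 and |y| = 2 ≥ 1. Reading y takes A from s4 back to s4, so every xyⁱz is accepted.
The DFA has 5 states, so the proof of the pumping lemma guarantees a repeated state among the first 5+1 visited; the segment between the two visits is the pumpable y.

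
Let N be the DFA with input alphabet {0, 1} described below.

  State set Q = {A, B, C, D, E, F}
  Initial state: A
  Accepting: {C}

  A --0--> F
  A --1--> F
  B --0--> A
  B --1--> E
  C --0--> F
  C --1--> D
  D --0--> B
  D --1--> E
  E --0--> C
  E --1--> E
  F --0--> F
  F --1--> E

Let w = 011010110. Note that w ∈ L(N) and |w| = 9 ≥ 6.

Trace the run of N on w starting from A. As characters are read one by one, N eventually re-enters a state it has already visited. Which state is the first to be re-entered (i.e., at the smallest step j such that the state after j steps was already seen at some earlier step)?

E

Run of N on w = 0 1 1 0 1 0 1 1 0:
  step 0: A  (start)
  step 1: F  (read 0: A→F)
  step 2: E  (read 1: F→E)
  step 3: E  (read 1: E→E)   ← first repeat (E seen earlier)
  step 4: C  (read 0: E→C)
  step 5: D  (read 1: C→D)
  step 6: B  (read 0: D→B)
  step 7: E  (read 1: B→E)
  step 8: E  (read 1: E→E)
  step 9: C  (read 0: E→C)

The earliest repeat is at step j = 3: N is in E, which it already visited at step i = 2.
The DFA has 6 states, so the proof of the pumping lemma guarantees a repeated state among the first 6+1 visited; the segment between the two visits is the pumpable y.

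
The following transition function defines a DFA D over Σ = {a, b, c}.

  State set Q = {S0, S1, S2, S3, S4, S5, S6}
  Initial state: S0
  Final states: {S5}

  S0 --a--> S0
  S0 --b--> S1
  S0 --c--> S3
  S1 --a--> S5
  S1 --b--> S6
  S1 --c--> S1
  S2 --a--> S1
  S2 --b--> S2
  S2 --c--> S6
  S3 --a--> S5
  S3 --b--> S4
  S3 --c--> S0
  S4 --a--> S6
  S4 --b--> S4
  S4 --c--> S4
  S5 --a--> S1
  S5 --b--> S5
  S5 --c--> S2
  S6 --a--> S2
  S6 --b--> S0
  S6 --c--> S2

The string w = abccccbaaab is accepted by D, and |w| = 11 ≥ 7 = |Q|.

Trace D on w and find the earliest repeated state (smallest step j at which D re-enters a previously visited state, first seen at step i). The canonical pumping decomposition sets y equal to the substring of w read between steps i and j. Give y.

Run of D on w = a b c c c c b a a a b:
  step 0: S0  (start)
  step 1: S0  (read a: S0→S0)   ← first repeat (S0 seen earlier)
  step 2: S1  (read b: S0→S1)
  step 3: S1  (read c: S1→S1)
  step 4: S1  (read c: S1→S1)
  step 5: S1  (read c: S1→S1)
  step 6: S1  (read c: S1→S1)
  step 7: S6  (read b: S1→S6)
  step 8: S2  (read a: S6→S2)
  step 9: S1  (read a: S2→S1)
  step 10: S5  (read a: S1→S5)
  step 11: S5  (read b: S5→S5)

So i = 0, j = 1, giving x = w[0:0] = ε, y = w[0:1] = a, z = w[1:11] = bccccbaaab.
Check: |xy| = 1 ≤ 7 and |y| = 1 ≥ 1. Reading y takes D from S0 back to S0, so every xyⁱz is accepted.

a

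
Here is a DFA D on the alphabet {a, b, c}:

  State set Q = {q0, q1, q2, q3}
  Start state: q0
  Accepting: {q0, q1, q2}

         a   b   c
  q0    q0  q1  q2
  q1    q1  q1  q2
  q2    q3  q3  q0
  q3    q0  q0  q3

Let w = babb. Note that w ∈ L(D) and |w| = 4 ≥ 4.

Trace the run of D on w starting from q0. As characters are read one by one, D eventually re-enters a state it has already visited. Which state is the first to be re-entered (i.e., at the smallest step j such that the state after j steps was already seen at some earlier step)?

Run of D on w = b a b b:
  step 0: q0  (start)
  step 1: q1  (read b: q0→q1)
  step 2: q1  (read a: q1→q1)   ← first repeat (q1 seen earlier)
  step 3: q1  (read b: q1→q1)
  step 4: q1  (read b: q1→q1)

The earliest repeat is at step j = 2: D is in q1, which it already visited at step i = 1.
Since D has 4 states, any run of length ≥ 4 visits 4+1 states, so by pigeonhole some state repeats within the first 4 steps — that repeat gives the pumpable loop.

q1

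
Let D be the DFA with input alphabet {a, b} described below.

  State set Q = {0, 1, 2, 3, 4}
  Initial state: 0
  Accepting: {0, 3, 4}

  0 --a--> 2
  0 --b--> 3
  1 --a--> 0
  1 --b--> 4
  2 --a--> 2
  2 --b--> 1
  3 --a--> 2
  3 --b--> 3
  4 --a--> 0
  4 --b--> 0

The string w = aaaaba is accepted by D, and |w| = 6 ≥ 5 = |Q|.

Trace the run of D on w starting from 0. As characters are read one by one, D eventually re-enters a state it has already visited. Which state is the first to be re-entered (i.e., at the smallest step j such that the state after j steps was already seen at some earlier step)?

State sequence: 0 -a-> 2 -a-> 2 -a-> 2 -a-> 2 -b-> 1 -a-> 0
First repeat at step 2: 2 was already visited.

The earliest repeat is at step j = 2: D is in 2, which it already visited at step i = 1.

2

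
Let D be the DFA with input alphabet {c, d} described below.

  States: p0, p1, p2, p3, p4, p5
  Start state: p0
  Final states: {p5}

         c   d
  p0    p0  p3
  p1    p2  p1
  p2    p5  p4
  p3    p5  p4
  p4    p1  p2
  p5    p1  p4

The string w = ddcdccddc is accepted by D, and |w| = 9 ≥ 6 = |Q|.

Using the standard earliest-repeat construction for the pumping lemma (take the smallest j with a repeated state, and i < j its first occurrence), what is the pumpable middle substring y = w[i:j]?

Run of D on w = d d c d c c d d c:
  step 0: p0  (start)
  step 1: p3  (read d: p0→p3)
  step 2: p4  (read d: p3→p4)
  step 3: p1  (read c: p4→p1)
  step 4: p1  (read d: p1→p1)   ← first repeat (p1 seen earlier)
  step 5: p2  (read c: p1→p2)
  step 6: p5  (read c: p2→p5)
  step 7: p4  (read d: p5→p4)
  step 8: p2  (read d: p4→p2)
  step 9: p5  (read c: p2→p5)

So i = 3, j = 4, giving x = w[0:3] = ddc, y = w[3:4] = d, z = w[4:9] = ccddc.
Check: |xy| = 4 ≤ 6 and |y| = 1 ≥ 1. Reading y takes D from p1 back to p1, so every xyⁱz is accepted.
Since D has 6 states, any run of length ≥ 6 visits 6+1 states, so by pigeonhole some state repeats within the first 6 steps — that repeat gives the pumpable loop.

d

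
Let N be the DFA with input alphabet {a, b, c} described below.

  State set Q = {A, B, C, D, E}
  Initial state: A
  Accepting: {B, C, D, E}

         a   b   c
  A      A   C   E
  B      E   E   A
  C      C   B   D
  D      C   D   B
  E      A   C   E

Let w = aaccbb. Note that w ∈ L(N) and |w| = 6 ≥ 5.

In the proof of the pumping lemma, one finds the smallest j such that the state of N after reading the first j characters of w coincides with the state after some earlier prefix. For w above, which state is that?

Run of N on w = a a c c b b:
  step 0: A  (start)
  step 1: A  (read a: A→A)   ← first repeat (A seen earlier)
  step 2: A  (read a: A→A)
  step 3: E  (read c: A→E)
  step 4: E  (read c: E→E)
  step 5: C  (read b: E→C)
  step 6: B  (read b: C→B)

The earliest repeat is at step j = 1: N is in A, which it already visited at step i = 0.
The DFA has 5 states, so the proof of the pumping lemma guarantees a repeated state among the first 5+1 visited; the segment between the two visits is the pumpable y.

A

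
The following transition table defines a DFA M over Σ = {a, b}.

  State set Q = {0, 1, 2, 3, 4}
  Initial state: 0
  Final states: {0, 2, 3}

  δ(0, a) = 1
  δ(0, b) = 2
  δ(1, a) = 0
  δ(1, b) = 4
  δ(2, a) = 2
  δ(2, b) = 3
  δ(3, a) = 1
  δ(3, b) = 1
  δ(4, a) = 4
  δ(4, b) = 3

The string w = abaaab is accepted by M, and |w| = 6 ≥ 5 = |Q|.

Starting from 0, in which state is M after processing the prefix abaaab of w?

3

Run of M on the first 6 characters of w = a b a a a b:
  step 0: 0  (start)
  step 1: 1  (read a: 0→1)
  step 2: 4  (read b: 1→4)
  step 3: 4  (read a: 4→4)
  step 4: 4  (read a: 4→4)
  step 5: 4  (read a: 4→4)
  step 6: 3  (read b: 4→3)

After reading 6 characters, M is in state 3.
(This kind of state-tracing is the core of the pumping-lemma construction: with 5 states, pigeonhole forces a repeat within the first 5 steps.)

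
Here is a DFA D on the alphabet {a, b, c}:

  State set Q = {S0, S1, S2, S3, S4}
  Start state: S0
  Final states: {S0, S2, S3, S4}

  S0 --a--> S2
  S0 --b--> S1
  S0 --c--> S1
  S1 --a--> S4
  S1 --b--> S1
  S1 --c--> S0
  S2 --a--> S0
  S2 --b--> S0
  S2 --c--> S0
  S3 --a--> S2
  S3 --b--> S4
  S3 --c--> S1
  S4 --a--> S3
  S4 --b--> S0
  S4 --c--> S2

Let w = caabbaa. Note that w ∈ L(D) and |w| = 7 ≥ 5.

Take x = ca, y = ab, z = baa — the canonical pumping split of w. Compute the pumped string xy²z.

caababbaa

xy^2z = ca·ab·ab·baa = caababbaa.
Reading y = ab takes D from S4 back to S4, so after x·y·y the machine is still in S4, and z then leads to the accepting state S0. Hence caababbaa ∈ L(D).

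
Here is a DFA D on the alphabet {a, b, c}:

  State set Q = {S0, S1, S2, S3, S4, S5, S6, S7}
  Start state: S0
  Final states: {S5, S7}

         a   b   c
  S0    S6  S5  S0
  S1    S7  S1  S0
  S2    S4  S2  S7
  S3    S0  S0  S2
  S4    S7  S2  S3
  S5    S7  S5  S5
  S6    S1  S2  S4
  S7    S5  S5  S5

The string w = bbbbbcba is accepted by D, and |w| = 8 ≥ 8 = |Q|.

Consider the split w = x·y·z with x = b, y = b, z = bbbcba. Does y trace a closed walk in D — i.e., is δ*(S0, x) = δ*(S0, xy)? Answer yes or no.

yes

State sequence: S0 -b-> S5 -b-> S5

After x (step 1): S5. After xy (step 2): S5.
They match, so y = b drives D around a cycle from S5 back to itself; pumping y any number of times keeps D in S5 before reading z, and xyⁱz ∈ L(D) for every i ≥ 0.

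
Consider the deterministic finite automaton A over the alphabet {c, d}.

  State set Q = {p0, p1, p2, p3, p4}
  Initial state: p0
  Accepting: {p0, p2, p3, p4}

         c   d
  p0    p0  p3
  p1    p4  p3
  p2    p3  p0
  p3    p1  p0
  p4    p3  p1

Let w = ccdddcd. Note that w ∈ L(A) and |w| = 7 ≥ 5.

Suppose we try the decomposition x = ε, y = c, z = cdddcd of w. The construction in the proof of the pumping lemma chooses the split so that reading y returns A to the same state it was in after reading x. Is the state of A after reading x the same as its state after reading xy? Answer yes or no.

yes

Run of A on the first 1 characters of w = c:
  step 0: p0  (start)
  step 1: p0  (read c: p0→p0)

After x (step 0): p0. After xy (step 1): p0.
They match, so y = c drives A around a cycle from p0 back to itself; pumping y any number of times keeps A in p0 before reading z, and xyⁱz ∈ L(A) for every i ≥ 0.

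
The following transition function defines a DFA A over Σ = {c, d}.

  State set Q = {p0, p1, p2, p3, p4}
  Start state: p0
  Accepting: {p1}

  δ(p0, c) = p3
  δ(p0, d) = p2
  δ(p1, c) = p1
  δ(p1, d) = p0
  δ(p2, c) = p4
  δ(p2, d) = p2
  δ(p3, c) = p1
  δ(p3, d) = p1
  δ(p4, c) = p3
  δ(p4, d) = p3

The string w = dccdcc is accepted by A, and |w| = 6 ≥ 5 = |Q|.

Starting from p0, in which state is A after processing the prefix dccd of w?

Run of A on the first 4 characters of w = d c c d:
  step 0: p0  (start)
  step 1: p2  (read d: p0→p2)
  step 2: p4  (read c: p2→p4)
  step 3: p3  (read c: p4→p3)
  step 4: p1  (read d: p3→p1)

After reading 4 characters, A is in state p1.

p1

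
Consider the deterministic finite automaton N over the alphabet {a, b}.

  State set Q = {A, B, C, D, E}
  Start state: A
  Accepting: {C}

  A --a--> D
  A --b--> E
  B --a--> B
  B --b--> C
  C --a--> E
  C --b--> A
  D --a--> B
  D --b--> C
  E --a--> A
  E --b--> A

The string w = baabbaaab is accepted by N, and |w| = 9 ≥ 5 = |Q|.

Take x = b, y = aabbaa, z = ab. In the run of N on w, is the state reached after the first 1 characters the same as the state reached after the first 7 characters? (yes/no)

State sequence: A -b-> E -a-> A -a-> D -b-> C -b-> A -a-> D -a-> B

After x (step 1): E. After xy (step 7): B.
They differ (E ≠ B), so y is not a cycle from the state after x; this split is not the one the pumping-lemma construction produces, and pumping y need not keep the string in L(N).

no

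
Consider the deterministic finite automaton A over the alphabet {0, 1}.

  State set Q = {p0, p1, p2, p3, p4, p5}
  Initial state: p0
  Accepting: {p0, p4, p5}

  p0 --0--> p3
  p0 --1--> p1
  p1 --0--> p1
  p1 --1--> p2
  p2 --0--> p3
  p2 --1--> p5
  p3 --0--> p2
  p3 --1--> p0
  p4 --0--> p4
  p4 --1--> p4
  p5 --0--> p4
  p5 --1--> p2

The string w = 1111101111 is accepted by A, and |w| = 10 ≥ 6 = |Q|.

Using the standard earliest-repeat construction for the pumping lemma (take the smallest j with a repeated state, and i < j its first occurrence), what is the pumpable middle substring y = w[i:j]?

11

Run of A on w = 1 1 1 1 1 0 1 1 1 1:
  step 0: p0  (start)
  step 1: p1  (read 1: p0→p1)
  step 2: p2  (read 1: p1→p2)
  step 3: p5  (read 1: p2→p5)
  step 4: p2  (read 1: p5→p2)   ← first repeat (p2 seen earlier)
  step 5: p5  (read 1: p2→p5)
  step 6: p4  (read 0: p5→p4)
  step 7: p4  (read 1: p4→p4)
  step 8: p4  (read 1: p4→p4)
  step 9: p4  (read 1: p4→p4)
  step 10: p4  (read 1: p4→p4)

So i = 2, j = 4, giving x = w[0:2] = 11, y = w[2:4] = 11, z = w[4:10] = 101111.
Check: |xy| = 4 ≤ 6 and |y| = 2 ≥ 1. Reading y takes A from p2 back to p2, so every xyⁱz is accepted.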